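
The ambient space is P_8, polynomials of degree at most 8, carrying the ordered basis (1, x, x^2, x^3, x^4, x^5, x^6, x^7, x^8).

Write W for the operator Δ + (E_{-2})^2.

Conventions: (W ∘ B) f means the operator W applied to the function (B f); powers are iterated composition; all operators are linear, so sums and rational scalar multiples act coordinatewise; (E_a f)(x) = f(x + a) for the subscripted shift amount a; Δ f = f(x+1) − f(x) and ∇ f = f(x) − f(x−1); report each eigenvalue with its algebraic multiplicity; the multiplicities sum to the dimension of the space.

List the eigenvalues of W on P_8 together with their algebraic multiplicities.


λ = 1 (multiplicity 9)

image of 1: 1
image of x: x - 3
image of x^2: x^2 - 6x + 17
image of x^3: x^3 - 9x^2 + 51x - 63
image of x^4: x^4 - 12x^3 + 102x^2 - 252x + 257
image of x^5: x^5 - 15x^4 + 170x^3 - 630x^2 + 1285x - 1023
image of x^6: x^6 - 18x^5 + 255x^4 - 1260x^3 + 3855x^2 - 6138x + 4097
image of x^7: x^7 - 21x^6 + 357x^5 - 2205x^4 + 8995x^3 - 21483x^2 + 28679x - 16383
image of x^8: x^8 - 24x^7 + 476x^6 - 3528x^5 + 17990x^4 - 57288x^3 + 114716x^2 - 131064x + 65537
the matrix is upper triangular; its diagonal is (1, 1, 1, 1, 1, 1, 1, 1, 1)
for a triangular matrix the eigenvalues are the diagonal entries, with algebraic multiplicity their repetition count


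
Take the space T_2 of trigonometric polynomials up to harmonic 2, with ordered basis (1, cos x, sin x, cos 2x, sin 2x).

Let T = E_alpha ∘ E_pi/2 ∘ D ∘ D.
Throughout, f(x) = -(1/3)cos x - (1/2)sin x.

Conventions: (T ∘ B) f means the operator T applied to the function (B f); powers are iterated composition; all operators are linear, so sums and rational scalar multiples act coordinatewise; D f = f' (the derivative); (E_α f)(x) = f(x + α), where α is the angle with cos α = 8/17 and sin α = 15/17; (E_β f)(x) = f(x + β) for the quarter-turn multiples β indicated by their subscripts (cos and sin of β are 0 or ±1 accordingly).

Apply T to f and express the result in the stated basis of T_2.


the result is g(x) = -(1/17)cos x - (61/102)sin x

D f = -(1/2)cos x + (1/3)sin x
D D f = (1/3)cos x + (1/2)sin x
E_pi/2 D D f = (1/2)cos x - (1/3)sin x
E_alpha (E_pi/2 ∘ D ∘ D) f = -(1/17)cos x - (61/102)sin x


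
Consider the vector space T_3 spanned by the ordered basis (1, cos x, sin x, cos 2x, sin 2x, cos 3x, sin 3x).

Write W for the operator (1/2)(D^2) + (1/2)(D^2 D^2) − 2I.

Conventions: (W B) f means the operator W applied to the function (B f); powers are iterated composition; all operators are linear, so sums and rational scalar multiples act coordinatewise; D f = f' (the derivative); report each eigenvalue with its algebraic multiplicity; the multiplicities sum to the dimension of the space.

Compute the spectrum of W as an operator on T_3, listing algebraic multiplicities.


image of 1: -2
image of cos x: -2cos x
image of sin x: -2sin x
image of cos 2x: 4cos 2x
image of sin 2x: 4sin 2x
image of cos 3x: 34cos 3x
image of sin 3x: 34sin 3x
the matrix is diagonal; its diagonal is (-2, -2, -2, 4, 4, 34, 34)
for a triangular matrix the eigenvalues are the diagonal entries, with algebraic multiplicity their repetition count

λ = -2 (multiplicity 3), λ = 4 (multiplicity 2), λ = 34 (multiplicity 2)


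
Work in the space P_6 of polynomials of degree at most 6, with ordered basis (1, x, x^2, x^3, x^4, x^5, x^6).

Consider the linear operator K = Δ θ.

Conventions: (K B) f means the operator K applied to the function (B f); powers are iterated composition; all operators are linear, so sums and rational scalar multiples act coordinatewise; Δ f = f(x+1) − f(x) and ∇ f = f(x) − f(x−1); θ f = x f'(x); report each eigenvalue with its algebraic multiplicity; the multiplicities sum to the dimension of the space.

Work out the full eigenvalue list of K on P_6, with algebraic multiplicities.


image of 1: 0
image of x: 1
image of x^2: 4x + 2
image of x^3: 9x^2 + 9x + 3
image of x^4: 16x^3 + 24x^2 + 16x + 4
image of x^5: 25x^4 + 50x^3 + 50x^2 + 25x + 5
image of x^6: 36x^5 + 90x^4 + 120x^3 + 90x^2 + 36x + 6
the matrix is upper triangular; its diagonal is (0, 0, 0, 0, 0, 0, 0)
for a triangular matrix the eigenvalues are the diagonal entries, with algebraic multiplicity their repetition count

λ = 0 (multiplicity 7)


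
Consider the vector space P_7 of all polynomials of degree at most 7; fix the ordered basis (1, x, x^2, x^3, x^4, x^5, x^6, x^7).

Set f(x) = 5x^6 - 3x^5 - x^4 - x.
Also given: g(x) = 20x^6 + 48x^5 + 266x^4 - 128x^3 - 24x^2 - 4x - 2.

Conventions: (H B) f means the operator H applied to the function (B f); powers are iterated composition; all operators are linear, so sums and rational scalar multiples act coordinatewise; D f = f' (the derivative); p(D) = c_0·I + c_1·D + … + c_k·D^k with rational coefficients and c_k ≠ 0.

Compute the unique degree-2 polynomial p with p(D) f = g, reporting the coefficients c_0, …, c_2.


c_0 = 4, c_1 = 2, c_2 = 2

D^0 f = 5x^6 - 3x^5 - x^4 - x
D^1 f = 30x^5 - 15x^4 - 4x^3 - 1
D^2 f = 150x^4 - 60x^3 - 12x^2
matching coefficients of g against c_0 f + c_1 Df + … from the top degree down determines the c_i
solution: c_0 = 4, c_1 = 2, c_2 = 2


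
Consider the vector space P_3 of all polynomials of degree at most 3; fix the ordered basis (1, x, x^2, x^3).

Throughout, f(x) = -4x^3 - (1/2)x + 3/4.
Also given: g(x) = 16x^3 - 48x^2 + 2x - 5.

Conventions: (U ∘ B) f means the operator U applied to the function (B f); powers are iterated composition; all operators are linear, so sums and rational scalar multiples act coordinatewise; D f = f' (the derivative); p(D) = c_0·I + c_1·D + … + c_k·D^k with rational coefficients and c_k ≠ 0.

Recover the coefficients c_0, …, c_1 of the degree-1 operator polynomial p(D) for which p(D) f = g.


p(D) = -4·I + 4·D, i.e. c_0 = -4, c_1 = 4

D^0 f = -4x^3 - (1/2)x + 3/4
D^1 f = -12x^2 - 1/2
matching coefficients of g against c_0 f + c_1 Df + … from the top degree down determines the c_i
solution: c_0 = -4, c_1 = 4


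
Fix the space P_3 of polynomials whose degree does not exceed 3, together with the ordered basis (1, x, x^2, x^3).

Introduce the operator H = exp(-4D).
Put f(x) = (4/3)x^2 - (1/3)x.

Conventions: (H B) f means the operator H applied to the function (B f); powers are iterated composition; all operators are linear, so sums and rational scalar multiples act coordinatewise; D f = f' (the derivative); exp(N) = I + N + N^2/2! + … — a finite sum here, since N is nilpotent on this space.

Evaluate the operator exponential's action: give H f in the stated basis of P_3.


g(x) = (4/3)x^2 - 11x + 68/3

order-1 term: -(32/3)x + 4/3
order-2 term: 64/3
the series for exp(-4D) f terminates at order 2
exp(-4D) f = (4/3)x^2 - 11x + 68/3


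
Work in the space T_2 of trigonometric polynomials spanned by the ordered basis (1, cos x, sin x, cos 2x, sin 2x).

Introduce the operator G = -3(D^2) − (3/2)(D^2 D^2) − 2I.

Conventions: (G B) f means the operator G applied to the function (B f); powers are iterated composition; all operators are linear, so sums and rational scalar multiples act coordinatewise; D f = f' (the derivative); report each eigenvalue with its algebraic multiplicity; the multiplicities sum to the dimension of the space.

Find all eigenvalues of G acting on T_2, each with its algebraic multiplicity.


image of 1: -2
image of cos x: -(1/2)cos x
image of sin x: -(1/2)sin x
image of cos 2x: -14cos 2x
image of sin 2x: -14sin 2x
the matrix is diagonal; its diagonal is (-2, -1/2, -1/2, -14, -14)
for a triangular matrix the eigenvalues are the diagonal entries, with algebraic multiplicity their repetition count

λ = -14 (multiplicity 2), λ = -2 (multiplicity 1), λ = -1/2 (multiplicity 2)


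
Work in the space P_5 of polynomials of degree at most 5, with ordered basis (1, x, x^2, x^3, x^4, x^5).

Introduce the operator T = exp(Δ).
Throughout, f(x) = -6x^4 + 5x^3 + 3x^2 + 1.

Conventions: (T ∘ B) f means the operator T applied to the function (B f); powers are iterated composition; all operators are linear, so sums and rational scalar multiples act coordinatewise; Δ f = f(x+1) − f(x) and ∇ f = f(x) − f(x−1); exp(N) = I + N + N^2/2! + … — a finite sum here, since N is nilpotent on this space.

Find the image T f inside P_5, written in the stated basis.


order-1 term: -24x^3 - 21x^2 - 3x + 2
order-2 term: -36x^2 - 57x - 24
order-3 term: -24x - 31
order-4 term: -6
the series for exp(Δ) f terminates at order 4
exp(Δ) f = -6x^4 - 19x^3 - 54x^2 - 84x - 58

the image equals g(x) = -6x^4 - 19x^3 - 54x^2 - 84x - 58


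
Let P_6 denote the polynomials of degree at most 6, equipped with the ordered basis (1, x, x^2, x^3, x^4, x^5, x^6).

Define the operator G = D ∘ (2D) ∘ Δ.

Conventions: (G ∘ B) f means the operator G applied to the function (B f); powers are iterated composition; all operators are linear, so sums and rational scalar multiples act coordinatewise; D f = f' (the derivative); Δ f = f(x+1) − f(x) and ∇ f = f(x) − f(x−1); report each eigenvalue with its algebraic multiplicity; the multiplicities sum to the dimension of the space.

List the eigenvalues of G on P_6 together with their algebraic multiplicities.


λ = 0 (multiplicity 7)

image of 1: 0
image of x: 0
image of x^2: 0
image of x^3: 12
image of x^4: 48x + 24
image of x^5: 120x^2 + 120x + 40
image of x^6: 240x^3 + 360x^2 + 240x + 60
the matrix is upper triangular; its diagonal is (0, 0, 0, 0, 0, 0, 0)
for a triangular matrix the eigenvalues are the diagonal entries, with algebraic multiplicity their repetition count


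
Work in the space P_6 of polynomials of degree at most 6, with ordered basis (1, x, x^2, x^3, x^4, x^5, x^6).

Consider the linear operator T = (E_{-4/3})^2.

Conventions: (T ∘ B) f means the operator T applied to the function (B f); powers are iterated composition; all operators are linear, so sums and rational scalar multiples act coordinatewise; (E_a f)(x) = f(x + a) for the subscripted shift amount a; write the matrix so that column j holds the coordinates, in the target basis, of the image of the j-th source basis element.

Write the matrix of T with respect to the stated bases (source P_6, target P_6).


image of 1: 1
image of x: x - 8/3
image of x^2: x^2 - (16/3)x + 64/9
image of x^3: x^3 - 8x^2 + (64/3)x - 512/27
image of x^4: x^4 - (32/3)x^3 + (128/3)x^2 - (2048/27)x + 4096/81
image of x^5: x^5 - (40/3)x^4 + (640/9)x^3 - (5120/27)x^2 + (20480/81)x - 32768/243
image of x^6: x^6 - 16x^5 + (320/3)x^4 - (10240/27)x^3 + (20480/27)x^2 - (65536/81)x + 262144/729
each image's coordinates form column j of the matrix

the matrix is [[1, -8/3, 64/9, -512/27, 4096/81, -32768/243, 262144/729]; [0, 1, -16/3, 64/3, -2048/27, 20480/81, -65536/81]; [0, 0, 1, -8, 128/3, -5120/27, 20480/27]; [0, 0, 0, 1, -32/3, 640/9, -10240/27]; [0, 0, 0, 0, 1, -40/3, 320/3]; [0, 0, 0, 0, 0, 1, -16]; [0, 0, 0, 0, 0, 0, 1]] (rows listed top to bottom)


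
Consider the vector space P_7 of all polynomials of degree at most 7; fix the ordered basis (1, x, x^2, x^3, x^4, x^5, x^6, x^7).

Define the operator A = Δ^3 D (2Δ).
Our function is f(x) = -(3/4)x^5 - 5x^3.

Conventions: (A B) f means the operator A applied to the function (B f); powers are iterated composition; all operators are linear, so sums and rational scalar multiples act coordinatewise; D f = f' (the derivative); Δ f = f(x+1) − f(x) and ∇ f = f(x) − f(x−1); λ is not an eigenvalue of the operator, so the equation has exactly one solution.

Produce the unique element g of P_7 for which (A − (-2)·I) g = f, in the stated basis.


g(x) = -(3/8)x^5 - (5/2)x^3 + 45

write g with unknown coordinates in the stated basis and equate coefficients in (A − (-2)·I) g = f
solving from the highest basis element down gives g = -(3/8)x^5 - (5/2)x^3 + 45
check: A g = -90
so A g − (-2)·g = -(3/4)x^5 - 5x^3 = f ✓


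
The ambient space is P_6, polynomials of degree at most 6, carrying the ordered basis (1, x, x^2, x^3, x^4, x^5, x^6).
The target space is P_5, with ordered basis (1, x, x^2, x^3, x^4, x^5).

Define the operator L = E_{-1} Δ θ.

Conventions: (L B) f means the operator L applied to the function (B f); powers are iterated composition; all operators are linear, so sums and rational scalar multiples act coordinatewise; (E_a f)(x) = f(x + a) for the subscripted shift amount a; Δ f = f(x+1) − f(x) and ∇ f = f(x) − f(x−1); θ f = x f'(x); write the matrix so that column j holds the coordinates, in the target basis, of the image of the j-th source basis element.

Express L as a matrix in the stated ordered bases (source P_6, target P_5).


image of 1: 0
image of x: 1
image of x^2: 4x - 2
image of x^3: 9x^2 - 9x + 3
image of x^4: 16x^3 - 24x^2 + 16x - 4
image of x^5: 25x^4 - 50x^3 + 50x^2 - 25x + 5
image of x^6: 36x^5 - 90x^4 + 120x^3 - 90x^2 + 36x - 6
each image's coordinates form column j of the matrix

the matrix is [[0, 1, -2, 3, -4, 5, -6]; [0, 0, 4, -9, 16, -25, 36]; [0, 0, 0, 9, -24, 50, -90]; [0, 0, 0, 0, 16, -50, 120]; [0, 0, 0, 0, 0, 25, -90]; [0, 0, 0, 0, 0, 0, 36]] (rows listed top to bottom)


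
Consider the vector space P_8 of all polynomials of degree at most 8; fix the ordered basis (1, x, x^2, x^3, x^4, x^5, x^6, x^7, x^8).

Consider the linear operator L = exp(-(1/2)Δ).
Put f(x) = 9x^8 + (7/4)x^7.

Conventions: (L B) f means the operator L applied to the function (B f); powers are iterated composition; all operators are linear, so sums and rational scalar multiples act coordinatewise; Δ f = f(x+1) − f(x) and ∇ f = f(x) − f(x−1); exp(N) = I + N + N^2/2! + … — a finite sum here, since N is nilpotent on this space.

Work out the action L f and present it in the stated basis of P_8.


order-1 term: -36x^7 - (1057/8)x^6 - (2163/8)x^5 - (2765/8)x^4 - (2261/8)x^3 - (1155/8)x^2 - (337/8)x - 43/8
order-2 term: 63x^6 + (6195/16)x^5 + (18375/16)x^4 + (31955/16)x^3 + (33453/16)x^2 + (19663/16)x + 5013/16
order-3 term: -63x^5 - (15365/32)x^4 - (25935/16)x^3 - (94395/32)x^2 - (45549/16)x - 36883/32
order-4 term: (315/8)x^4 + (20405/64)x^3 + (33495/32)x^2 + (103985/64)x + 31843/32
order-5 term: -(63/4)x^3 - (15267/128)x^2 - (41055/128)x - 9695/32
order-6 term: (63/16)x^2 + (6097/256)x + 9723/256
order-7 term: -(9/16)x - 1015/512
order-8 term: 9/256
the series for exp(-(1/2)Δ) f terminates at order 8
exp(-(1/2)Δ) f = 9x^8 - (137/4)x^7 - (553/8)x^6 + (861/16)x^5 + (11585/32)x^4 + (25389/64)x^3 - (9219/128)x^2 - (85177/256)x - 59647/512

g(x) = 9x^8 - (137/4)x^7 - (553/8)x^6 + (861/16)x^5 + (11585/32)x^4 + (25389/64)x^3 - (9219/128)x^2 - (85177/256)x - 59647/512


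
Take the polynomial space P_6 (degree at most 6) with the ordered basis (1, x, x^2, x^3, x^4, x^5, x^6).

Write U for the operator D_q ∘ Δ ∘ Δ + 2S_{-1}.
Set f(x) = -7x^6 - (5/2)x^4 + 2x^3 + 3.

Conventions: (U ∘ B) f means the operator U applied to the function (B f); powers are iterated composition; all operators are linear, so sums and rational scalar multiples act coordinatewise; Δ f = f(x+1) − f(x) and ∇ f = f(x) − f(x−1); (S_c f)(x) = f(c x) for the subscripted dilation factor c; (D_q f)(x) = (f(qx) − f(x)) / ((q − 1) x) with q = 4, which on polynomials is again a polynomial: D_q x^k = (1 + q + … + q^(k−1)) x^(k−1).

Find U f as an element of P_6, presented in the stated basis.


Δ f = -42x^5 - 105x^4 - 150x^3 - 114x^2 - 46x - 15/2
Δ Δ f = -210x^4 - 840x^3 - 1500x^2 - 1308x - 457
D_q Δ Δ f = -17850x^3 - 17640x^2 - 7500x - 1308
S_{-1} f = -7x^6 - (5/2)x^4 - 2x^3 + 3
(2S_{-1}) f = -14x^6 - 5x^4 - 4x^3 + 6
(D_q ∘ Δ ∘ Δ + 2S_{-1}) f = -14x^6 - 5x^4 - 17854x^3 - 17640x^2 - 7500x - 1302

the result is g(x) = -14x^6 - 5x^4 - 17854x^3 - 17640x^2 - 7500x - 1302


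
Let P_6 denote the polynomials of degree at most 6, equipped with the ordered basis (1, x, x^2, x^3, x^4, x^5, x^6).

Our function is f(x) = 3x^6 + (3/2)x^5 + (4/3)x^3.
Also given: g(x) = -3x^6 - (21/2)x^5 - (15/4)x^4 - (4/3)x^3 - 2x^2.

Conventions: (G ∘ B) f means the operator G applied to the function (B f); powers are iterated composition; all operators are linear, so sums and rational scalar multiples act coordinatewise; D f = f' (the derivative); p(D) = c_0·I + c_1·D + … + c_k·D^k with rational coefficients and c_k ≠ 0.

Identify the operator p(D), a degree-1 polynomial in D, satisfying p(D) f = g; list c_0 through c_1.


c_0 = -1, c_1 = -1/2

D^0 f = 3x^6 + (3/2)x^5 + (4/3)x^3
D^1 f = 18x^5 + (15/2)x^4 + 4x^2
matching coefficients of g against c_0 f + c_1 Df + … from the top degree down determines the c_i
solution: c_0 = -1, c_1 = -1/2


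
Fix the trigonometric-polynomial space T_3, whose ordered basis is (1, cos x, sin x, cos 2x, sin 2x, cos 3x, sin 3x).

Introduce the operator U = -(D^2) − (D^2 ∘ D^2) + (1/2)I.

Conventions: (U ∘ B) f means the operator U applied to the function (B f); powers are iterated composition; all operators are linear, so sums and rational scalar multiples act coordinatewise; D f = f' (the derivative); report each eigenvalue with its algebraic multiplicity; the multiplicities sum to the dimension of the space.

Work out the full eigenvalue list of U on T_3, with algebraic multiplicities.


λ = -143/2 (multiplicity 2), λ = -23/2 (multiplicity 2), λ = 1/2 (multiplicity 3)

image of 1: 1/2
image of cos x: (1/2)cos x
image of sin x: (1/2)sin x
image of cos 2x: -(23/2)cos 2x
image of sin 2x: -(23/2)sin 2x
image of cos 3x: -(143/2)cos 3x
image of sin 3x: -(143/2)sin 3x
the matrix is diagonal; its diagonal is (1/2, 1/2, 1/2, -23/2, -23/2, -143/2, -143/2)
for a triangular matrix the eigenvalues are the diagonal entries, with algebraic multiplicity their repetition count


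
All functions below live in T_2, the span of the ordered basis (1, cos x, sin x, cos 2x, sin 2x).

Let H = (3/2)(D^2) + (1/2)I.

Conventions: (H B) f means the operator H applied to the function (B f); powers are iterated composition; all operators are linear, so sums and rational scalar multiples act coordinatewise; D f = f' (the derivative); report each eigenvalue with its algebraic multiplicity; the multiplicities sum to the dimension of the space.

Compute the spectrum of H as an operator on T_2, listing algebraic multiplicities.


image of 1: 1/2
image of cos x: -cos x
image of sin x: -sin x
image of cos 2x: -(11/2)cos 2x
image of sin 2x: -(11/2)sin 2x
the matrix is diagonal; its diagonal is (1/2, -1, -1, -11/2, -11/2)
for a triangular matrix the eigenvalues are the diagonal entries, with algebraic multiplicity their repetition count

λ = -11/2 (multiplicity 2), λ = -1 (multiplicity 2), λ = 1/2 (multiplicity 1)


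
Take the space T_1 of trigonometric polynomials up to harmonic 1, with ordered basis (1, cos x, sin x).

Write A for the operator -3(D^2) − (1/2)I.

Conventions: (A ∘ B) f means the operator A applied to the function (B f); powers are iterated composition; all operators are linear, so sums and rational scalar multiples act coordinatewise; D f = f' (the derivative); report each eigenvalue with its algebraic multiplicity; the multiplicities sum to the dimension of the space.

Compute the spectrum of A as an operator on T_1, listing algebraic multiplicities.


image of 1: -1/2
image of cos x: (5/2)cos x
image of sin x: (5/2)sin x
the matrix is diagonal; its diagonal is (-1/2, 5/2, 5/2)
for a triangular matrix the eigenvalues are the diagonal entries, with algebraic multiplicity their repetition count

λ = -1/2 (multiplicity 1), λ = 5/2 (multiplicity 2)


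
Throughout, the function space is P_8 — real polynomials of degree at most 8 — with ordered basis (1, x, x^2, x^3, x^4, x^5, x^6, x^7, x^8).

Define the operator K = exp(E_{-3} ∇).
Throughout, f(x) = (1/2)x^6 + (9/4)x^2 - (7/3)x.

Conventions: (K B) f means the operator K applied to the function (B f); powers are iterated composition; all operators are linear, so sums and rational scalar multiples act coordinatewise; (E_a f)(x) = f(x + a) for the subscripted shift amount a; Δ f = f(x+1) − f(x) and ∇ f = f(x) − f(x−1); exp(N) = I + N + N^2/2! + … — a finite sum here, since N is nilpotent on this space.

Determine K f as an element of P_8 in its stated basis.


the image equals g(x) = (1/2)x^6 + 3x^5 - 45x^4 + 170x^3 + (2379/4)x^2 - (29651/6)x + 19325/3

order-1 term: 3x^5 - (105/2)x^4 + 370x^3 - (2625/2)x^2 + (4695/2)x - 20419/12
order-2 term: (15/2)x^4 - 210x^3 + (4425/2)x^2 - 10395x + 73511/4
order-3 term: 10x^3 - 315x^2 + 3315x - 11655
order-4 term: (15/2)x^2 - 210x + 2945/2
order-5 term: 3x - 105/2
order-6 term: 1/2
the series for exp(E_{-3} ∇) f terminates at order 6
exp(E_{-3} ∇) f = (1/2)x^6 + 3x^5 - 45x^4 + 170x^3 + (2379/4)x^2 - (29651/6)x + 19325/3


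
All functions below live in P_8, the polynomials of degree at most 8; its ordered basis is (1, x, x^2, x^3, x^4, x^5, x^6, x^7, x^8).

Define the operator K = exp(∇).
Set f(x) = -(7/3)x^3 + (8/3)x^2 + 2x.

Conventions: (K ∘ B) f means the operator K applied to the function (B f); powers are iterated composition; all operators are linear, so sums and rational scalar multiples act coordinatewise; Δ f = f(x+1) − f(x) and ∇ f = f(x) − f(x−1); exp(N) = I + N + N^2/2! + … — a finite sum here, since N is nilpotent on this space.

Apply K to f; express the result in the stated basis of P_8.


the image equals g(x) = -(7/3)x^3 - (13/3)x^2 + (22/3)x + 13/3

order-1 term: -7x^2 + (37/3)x - 3
order-2 term: -7x + 29/3
order-3 term: -7/3
the series for exp(∇) f terminates at order 3
exp(∇) f = -(7/3)x^3 - (13/3)x^2 + (22/3)x + 13/3


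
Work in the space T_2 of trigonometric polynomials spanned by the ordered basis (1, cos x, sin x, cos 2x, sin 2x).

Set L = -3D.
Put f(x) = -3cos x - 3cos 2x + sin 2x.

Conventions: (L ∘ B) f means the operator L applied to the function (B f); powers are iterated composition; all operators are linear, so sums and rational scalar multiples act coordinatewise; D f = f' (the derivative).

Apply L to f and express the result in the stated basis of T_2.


D f = 3sin x + 2cos 2x + 6sin 2x
(-3D) f = -9sin x - 6cos 2x - 18sin 2x

the image equals g(x) = -9sin x - 6cos 2x - 18sin 2x


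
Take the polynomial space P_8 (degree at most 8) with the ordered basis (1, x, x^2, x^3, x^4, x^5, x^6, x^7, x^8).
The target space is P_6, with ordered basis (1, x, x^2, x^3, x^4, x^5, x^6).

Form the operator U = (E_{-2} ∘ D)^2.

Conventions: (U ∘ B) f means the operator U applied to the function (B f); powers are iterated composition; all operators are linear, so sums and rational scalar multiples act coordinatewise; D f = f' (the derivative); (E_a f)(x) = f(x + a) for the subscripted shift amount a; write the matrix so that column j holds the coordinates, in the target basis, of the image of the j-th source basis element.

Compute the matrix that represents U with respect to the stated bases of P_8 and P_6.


the matrix is [[0, 0, 2, -24, 192, -1280, 7680, -43008, 229376]; [0, 0, 0, 6, -96, 960, -7680, 53760, -344064]; [0, 0, 0, 0, 12, -240, 2880, -26880, 215040]; [0, 0, 0, 0, 0, 20, -480, 6720, -71680]; [0, 0, 0, 0, 0, 0, 30, -840, 13440]; [0, 0, 0, 0, 0, 0, 0, 42, -1344]; [0, 0, 0, 0, 0, 0, 0, 0, 56]] (rows listed top to bottom)

image of 1: 0
image of x: 0
image of x^2: 2
image of x^3: 6x - 24
image of x^4: 12x^2 - 96x + 192
image of x^5: 20x^3 - 240x^2 + 960x - 1280
image of x^6: 30x^4 - 480x^3 + 2880x^2 - 7680x + 7680
image of x^7: 42x^5 - 840x^4 + 6720x^3 - 26880x^2 + 53760x - 43008
image of x^8: 56x^6 - 1344x^5 + 13440x^4 - 71680x^3 + 215040x^2 - 344064x + 229376
each image's coordinates form column j of the matrix


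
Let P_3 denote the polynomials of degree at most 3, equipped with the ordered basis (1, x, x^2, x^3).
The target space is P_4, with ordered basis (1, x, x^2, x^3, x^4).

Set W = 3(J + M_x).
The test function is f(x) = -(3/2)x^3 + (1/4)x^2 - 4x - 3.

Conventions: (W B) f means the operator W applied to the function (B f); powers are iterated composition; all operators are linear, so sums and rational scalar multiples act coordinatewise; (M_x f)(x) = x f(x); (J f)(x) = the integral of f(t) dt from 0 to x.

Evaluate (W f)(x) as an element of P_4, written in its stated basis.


g(x) = -(45/8)x^4 + x^3 - 18x^2 - 18x

J f = -(3/8)x^4 + (1/12)x^3 - 2x^2 - 3x
M_x f = -(3/2)x^4 + (1/4)x^3 - 4x^2 - 3x
(J + M_x) f = -(15/8)x^4 + (1/3)x^3 - 6x^2 - 6x
(3(J + M_x)) f = -(45/8)x^4 + x^3 - 18x^2 - 18x


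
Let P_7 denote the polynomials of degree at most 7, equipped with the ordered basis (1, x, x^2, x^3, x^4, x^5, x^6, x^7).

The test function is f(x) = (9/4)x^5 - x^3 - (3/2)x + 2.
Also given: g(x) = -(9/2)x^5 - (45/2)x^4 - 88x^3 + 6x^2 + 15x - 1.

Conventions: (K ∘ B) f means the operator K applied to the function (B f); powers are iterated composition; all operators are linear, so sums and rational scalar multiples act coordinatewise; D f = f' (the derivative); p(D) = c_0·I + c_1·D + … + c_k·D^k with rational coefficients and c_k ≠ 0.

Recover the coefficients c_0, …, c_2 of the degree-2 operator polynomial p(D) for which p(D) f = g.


c_0 = -2, c_1 = -2, c_2 = -2

D^0 f = (9/4)x^5 - x^3 - (3/2)x + 2
D^1 f = (45/4)x^4 - 3x^2 - 3/2
D^2 f = 45x^3 - 6x
matching coefficients of g against c_0 f + c_1 Df + … from the top degree down determines the c_i
solution: c_0 = -2, c_1 = -2, c_2 = -2


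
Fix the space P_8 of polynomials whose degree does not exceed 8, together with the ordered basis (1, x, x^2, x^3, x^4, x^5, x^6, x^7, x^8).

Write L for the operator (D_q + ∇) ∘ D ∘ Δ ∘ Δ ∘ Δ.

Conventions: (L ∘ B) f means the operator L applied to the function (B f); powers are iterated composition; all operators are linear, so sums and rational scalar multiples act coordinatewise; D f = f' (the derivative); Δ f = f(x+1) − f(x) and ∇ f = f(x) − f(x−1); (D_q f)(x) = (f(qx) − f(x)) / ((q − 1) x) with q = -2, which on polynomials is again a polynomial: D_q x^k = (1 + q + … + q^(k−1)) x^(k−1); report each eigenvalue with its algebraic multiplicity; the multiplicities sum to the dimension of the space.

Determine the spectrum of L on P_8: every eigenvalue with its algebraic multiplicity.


λ = 0 (multiplicity 9)

image of 1: 0
image of x: 0
image of x^2: 0
image of x^3: 0
image of x^4: 0
image of x^5: 240
image of x^6: 360x + 1800
image of x^7: 5040x^2 + 1260x + 9660
image of x^8: -1680x^3 + 50400x^2 + 1680x + 43680
the matrix is upper triangular; its diagonal is (0, 0, 0, 0, 0, 0, 0, 0, 0)
for a triangular matrix the eigenvalues are the diagonal entries, with algebraic multiplicity their repetition count


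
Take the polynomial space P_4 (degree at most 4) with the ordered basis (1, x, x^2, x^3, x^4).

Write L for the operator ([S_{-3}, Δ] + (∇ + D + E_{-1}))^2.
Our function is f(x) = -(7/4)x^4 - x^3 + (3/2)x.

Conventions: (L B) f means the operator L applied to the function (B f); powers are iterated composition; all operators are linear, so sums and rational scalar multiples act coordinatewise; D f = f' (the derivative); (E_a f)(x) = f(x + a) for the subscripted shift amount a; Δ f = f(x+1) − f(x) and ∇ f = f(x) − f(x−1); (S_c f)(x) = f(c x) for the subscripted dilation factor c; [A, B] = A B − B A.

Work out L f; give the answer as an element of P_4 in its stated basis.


Δ f = -7x^3 - (27/2)x^2 - 10x - 5/4
S_{-3} Δ f = 189x^3 - (243/2)x^2 + 30x - 5/4
S_{-3} f = -(567/4)x^4 + 27x^3 - (9/2)x
Δ S_{-3} f = -567x^3 - (1539/2)x^2 - 486x - 477/4
[S_{-3}, Δ] f = 756x^3 + 648x^2 + 516x + 118
∇ f = -7x^3 + (15/2)x^2 - 4x + 9/4
D f = -7x^3 - 3x^2 + 3/2
E_{-1} f = -(7/4)x^4 + 6x^3 - (15/2)x^2 + (11/2)x - 9/4
(∇ + D + E_{-1}) f = -(7/4)x^4 - 8x^3 - 3x^2 + (3/2)x + 3/2
([S_{-3}, Δ] + (∇ + D + E_{-1})) f = -(7/4)x^4 + 748x^3 + 645x^2 + (1035/2)x + 239/2
Δ ([S_{-3}, Δ] + (∇ + D + E_{-1})) f = -7x^3 + (4467/2)x^2 + 3527x + 7635/4
S_{-3} Δ ([S_{-3}, Δ] + (∇ + D + E_{-1})) f = 189x^3 + (40203/2)x^2 - 10581x + 7635/4
S_{-3} ([S_{-3}, Δ] + (∇ + D + E_{-1})) f = -(567/4)x^4 - 20196x^3 + 5805x^2 - (3105/2)x + 239/2
Δ S_{-3} ([S_{-3}, Δ] + (∇ + D + E_{-1})) f = -567x^3 - (122877/2)x^2 - 49545x - 64341/4
[S_{-3}, Δ] ([S_{-3}, Δ] + (∇ + D + E_{-1})) f = 756x^3 + 81540x^2 + 38964x + 17994
∇ ([S_{-3}, Δ] + (∇ + D + E_{-1})) f = -7x^3 + (4509/2)x^2 - 961x + 2489/4
D ([S_{-3}, Δ] + (∇ + D + E_{-1})) f = -7x^3 + 2244x^2 + 1290x + 1035/2
E_{-1} ([S_{-3}, Δ] + (∇ + D + E_{-1})) f = -(7/4)x^4 + 755x^3 - (3219/2)x^2 + (2957/2)x - 2011/4
(∇ + D + E_{-1}) ([S_{-3}, Δ] + (∇ + D + E_{-1})) f = -(7/4)x^4 + 741x^3 + 2889x^2 + (3615/2)x + 637
([S_{-3}, Δ] + (∇ + D + E_{-1})) ([S_{-3}, Δ] + (∇ + D + E_{-1})) f = -(7/4)x^4 + 1497x^3 + 84429x^2 + (81543/2)x + 18631

g(x) = -(7/4)x^4 + 1497x^3 + 84429x^2 + (81543/2)x + 18631


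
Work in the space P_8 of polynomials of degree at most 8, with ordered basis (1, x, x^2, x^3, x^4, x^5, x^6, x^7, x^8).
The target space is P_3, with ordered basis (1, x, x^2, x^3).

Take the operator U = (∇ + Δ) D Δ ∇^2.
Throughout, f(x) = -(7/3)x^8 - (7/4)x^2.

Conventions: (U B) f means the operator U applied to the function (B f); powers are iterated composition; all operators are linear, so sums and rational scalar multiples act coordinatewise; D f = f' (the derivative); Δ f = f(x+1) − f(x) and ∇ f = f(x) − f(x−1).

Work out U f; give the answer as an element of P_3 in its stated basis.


∇ f = -(56/3)x^7 + (196/3)x^6 - (392/3)x^5 + (490/3)x^4 - (392/3)x^3 + (196/3)x^2 - (133/6)x + 49/12
∇ ∇ f = -(392/3)x^6 + 784x^5 - (6860/3)x^4 + 3920x^3 - (12152/3)x^2 + 2352x - 3577/6
Δ ∇^2 f = -784x^5 + 1960x^4 - 3920x^3 + 3920x^2 - 2352x + 588
D Δ ∇^2 f = -3920x^4 + 7840x^3 - 11760x^2 + 7840x - 2352
∇ (D Δ) ∇^2 f = -15680x^3 + 47040x^2 - 62720x + 31360
Δ (D Δ) ∇^2 f = -15680x^3 - 15680x
(∇ + Δ) (D Δ) ∇^2 f = -31360x^3 + 47040x^2 - 78400x + 31360

the result is g(x) = -31360x^3 + 47040x^2 - 78400x + 31360


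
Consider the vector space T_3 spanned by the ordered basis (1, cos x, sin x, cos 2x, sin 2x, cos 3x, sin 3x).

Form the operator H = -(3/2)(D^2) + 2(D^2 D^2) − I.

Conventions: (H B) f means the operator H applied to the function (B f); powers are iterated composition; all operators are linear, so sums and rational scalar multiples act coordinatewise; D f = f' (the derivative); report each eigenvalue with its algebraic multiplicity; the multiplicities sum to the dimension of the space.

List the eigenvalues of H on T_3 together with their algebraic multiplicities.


λ = -1 (multiplicity 1), λ = 5/2 (multiplicity 2), λ = 37 (multiplicity 2), λ = 349/2 (multiplicity 2)

image of 1: -1
image of cos x: (5/2)cos x
image of sin x: (5/2)sin x
image of cos 2x: 37cos 2x
image of sin 2x: 37sin 2x
image of cos 3x: (349/2)cos 3x
image of sin 3x: (349/2)sin 3x
the matrix is diagonal; its diagonal is (-1, 5/2, 5/2, 37, 37, 349/2, 349/2)
for a triangular matrix the eigenvalues are the diagonal entries, with algebraic multiplicity their repetition count


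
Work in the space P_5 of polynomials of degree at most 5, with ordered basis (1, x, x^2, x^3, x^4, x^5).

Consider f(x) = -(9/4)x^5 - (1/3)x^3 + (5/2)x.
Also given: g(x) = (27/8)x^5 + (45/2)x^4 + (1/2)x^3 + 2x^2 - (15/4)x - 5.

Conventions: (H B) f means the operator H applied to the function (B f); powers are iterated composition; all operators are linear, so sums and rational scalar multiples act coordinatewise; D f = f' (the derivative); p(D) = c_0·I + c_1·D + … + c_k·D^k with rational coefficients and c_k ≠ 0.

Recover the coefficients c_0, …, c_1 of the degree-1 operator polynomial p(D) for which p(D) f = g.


D^0 f = -(9/4)x^5 - (1/3)x^3 + (5/2)x
D^1 f = -(45/4)x^4 - x^2 + 5/2
matching coefficients of g against c_0 f + c_1 Df + … from the top degree down determines the c_i
solution: c_0 = -3/2, c_1 = -2

c_0 = -3/2, c_1 = -2


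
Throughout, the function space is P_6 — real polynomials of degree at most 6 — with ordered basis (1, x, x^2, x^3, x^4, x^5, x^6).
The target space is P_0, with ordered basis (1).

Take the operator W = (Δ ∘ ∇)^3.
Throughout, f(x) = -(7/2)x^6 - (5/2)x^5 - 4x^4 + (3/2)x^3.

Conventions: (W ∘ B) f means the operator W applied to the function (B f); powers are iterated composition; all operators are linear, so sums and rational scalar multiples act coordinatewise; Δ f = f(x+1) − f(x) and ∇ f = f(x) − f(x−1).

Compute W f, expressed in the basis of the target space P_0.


∇ f = -21x^5 + 40x^4 - 61x^3 + 56x^2 - 29x + 13/2
Δ ∇ f = -105x^4 - 50x^3 - 153x^2 - 16x - 15
∇ (Δ ∘ ∇) f = -420x^3 + 480x^2 - 576x + 192
Δ ∇ (Δ ∘ ∇) f = -1260x^2 - 300x - 516
∇ (Δ ∘ ∇) (Δ ∘ ∇) f = -2520x + 960
Δ ∇ (Δ ∘ ∇) (Δ ∘ ∇) f = -2520

the result is g(x) = -2520


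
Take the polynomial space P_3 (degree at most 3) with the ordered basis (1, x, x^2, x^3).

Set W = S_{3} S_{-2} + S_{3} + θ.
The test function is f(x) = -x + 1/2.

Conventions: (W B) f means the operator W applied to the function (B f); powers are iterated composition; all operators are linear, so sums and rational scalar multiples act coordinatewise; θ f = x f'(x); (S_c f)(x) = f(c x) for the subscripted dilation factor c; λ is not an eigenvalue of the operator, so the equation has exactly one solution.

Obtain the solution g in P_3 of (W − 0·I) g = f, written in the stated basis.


write g with unknown coordinates in the stated basis and equate coefficients in (W − 0·I) g = f
solving from the highest basis element down gives g = (1/2)x + 1/4
check: W g = -x + 1/2
so W g − 0·g = -x + 1/2 = f ✓

the image equals g(x) = (1/2)x + 1/4


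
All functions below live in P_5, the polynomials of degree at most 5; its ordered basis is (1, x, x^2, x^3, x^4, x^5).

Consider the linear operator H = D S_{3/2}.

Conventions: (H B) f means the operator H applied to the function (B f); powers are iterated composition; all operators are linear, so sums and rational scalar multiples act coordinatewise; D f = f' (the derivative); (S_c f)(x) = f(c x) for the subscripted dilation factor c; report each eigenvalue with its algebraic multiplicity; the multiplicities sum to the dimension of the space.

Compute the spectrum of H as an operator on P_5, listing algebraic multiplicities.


λ = 0 (multiplicity 6)

image of 1: 0
image of x: 3/2
image of x^2: (9/2)x
image of x^3: (81/8)x^2
image of x^4: (81/4)x^3
image of x^5: (1215/32)x^4
the matrix is upper triangular; its diagonal is (0, 0, 0, 0, 0, 0)
for a triangular matrix the eigenvalues are the diagonal entries, with algebraic multiplicity their repetition count


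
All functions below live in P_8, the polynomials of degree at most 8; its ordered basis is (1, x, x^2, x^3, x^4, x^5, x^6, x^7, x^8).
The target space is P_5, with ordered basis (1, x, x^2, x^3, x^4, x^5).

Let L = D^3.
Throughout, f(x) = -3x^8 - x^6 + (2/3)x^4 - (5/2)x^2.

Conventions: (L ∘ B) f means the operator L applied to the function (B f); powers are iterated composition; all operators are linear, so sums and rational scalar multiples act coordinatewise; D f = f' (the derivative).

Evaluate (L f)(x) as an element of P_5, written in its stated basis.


the image equals g(x) = -1008x^5 - 120x^3 + 16x

D f = -24x^7 - 6x^5 + (8/3)x^3 - 5x
D D f = -168x^6 - 30x^4 + 8x^2 - 5
D D D f = -1008x^5 - 120x^3 + 16x


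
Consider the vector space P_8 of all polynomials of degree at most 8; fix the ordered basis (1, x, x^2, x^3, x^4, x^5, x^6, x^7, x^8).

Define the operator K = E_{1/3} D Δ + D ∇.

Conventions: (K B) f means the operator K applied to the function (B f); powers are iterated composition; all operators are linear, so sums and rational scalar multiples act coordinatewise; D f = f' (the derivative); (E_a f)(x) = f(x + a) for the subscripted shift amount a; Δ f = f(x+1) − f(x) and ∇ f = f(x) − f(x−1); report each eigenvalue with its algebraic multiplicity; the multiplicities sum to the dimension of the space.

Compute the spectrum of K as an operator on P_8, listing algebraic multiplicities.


λ = 0 (multiplicity 9)

image of 1: 0
image of x: 0
image of x^2: 4
image of x^3: 12x + 2
image of x^4: 24x^2 + 8x + 40/3
image of x^5: 40x^3 + 20x^2 + (200/3)x + 290/27
image of x^6: 60x^4 + 40x^3 + 200x^2 + (580/9)x + 844/27
image of x^7: 84x^5 + 70x^4 + (1400/3)x^3 + (2030/9)x^2 + (5908/27)x + 2618/81
image of x^8: 112x^6 + 112x^5 + (2800/3)x^4 + (16240/27)x^3 + (23632/27)x^2 + (20944/81)x + 49520/729
the matrix is upper triangular; its diagonal is (0, 0, 0, 0, 0, 0, 0, 0, 0)
for a triangular matrix the eigenvalues are the diagonal entries, with algebraic multiplicity their repetition count


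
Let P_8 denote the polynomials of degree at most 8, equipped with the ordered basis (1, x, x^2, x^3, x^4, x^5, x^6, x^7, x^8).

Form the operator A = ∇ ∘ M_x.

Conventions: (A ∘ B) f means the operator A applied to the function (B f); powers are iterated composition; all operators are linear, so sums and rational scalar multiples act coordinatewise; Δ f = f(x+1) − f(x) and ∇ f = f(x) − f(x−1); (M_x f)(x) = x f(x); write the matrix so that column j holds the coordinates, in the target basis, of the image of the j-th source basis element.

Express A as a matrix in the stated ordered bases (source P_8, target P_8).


the matrix is [[1, -1, 1, -1, 1, -1, 1, -1, 1]; [0, 2, -3, 4, -5, 6, -7, 8, -9]; [0, 0, 3, -6, 10, -15, 21, -28, 36]; [0, 0, 0, 4, -10, 20, -35, 56, -84]; [0, 0, 0, 0, 5, -15, 35, -70, 126]; [0, 0, 0, 0, 0, 6, -21, 56, -126]; [0, 0, 0, 0, 0, 0, 7, -28, 84]; [0, 0, 0, 0, 0, 0, 0, 8, -36]; [0, 0, 0, 0, 0, 0, 0, 0, 9]] (rows listed top to bottom)

image of 1: 1
image of x: 2x - 1
image of x^2: 3x^2 - 3x + 1
image of x^3: 4x^3 - 6x^2 + 4x - 1
image of x^4: 5x^4 - 10x^3 + 10x^2 - 5x + 1
image of x^5: 6x^5 - 15x^4 + 20x^3 - 15x^2 + 6x - 1
image of x^6: 7x^6 - 21x^5 + 35x^4 - 35x^3 + 21x^2 - 7x + 1
image of x^7: 8x^7 - 28x^6 + 56x^5 - 70x^4 + 56x^3 - 28x^2 + 8x - 1
image of x^8: 9x^8 - 36x^7 + 84x^6 - 126x^5 + 126x^4 - 84x^3 + 36x^2 - 9x + 1
each image's coordinates form column j of the matrix


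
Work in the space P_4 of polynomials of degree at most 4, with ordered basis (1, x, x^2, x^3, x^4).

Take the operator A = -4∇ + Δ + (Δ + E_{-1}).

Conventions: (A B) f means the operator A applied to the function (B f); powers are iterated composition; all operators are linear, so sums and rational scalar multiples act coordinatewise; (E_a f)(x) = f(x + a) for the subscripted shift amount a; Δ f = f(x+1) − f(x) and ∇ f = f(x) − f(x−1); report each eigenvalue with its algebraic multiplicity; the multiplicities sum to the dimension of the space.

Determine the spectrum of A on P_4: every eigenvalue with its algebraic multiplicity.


image of 1: 1
image of x: x - 3
image of x^2: x^2 - 6x + 7
image of x^3: x^3 - 9x^2 + 21x - 3
image of x^4: x^4 - 12x^3 + 42x^2 - 12x + 7
the matrix is upper triangular; its diagonal is (1, 1, 1, 1, 1)
for a triangular matrix the eigenvalues are the diagonal entries, with algebraic multiplicity their repetition count

λ = 1 (multiplicity 5)


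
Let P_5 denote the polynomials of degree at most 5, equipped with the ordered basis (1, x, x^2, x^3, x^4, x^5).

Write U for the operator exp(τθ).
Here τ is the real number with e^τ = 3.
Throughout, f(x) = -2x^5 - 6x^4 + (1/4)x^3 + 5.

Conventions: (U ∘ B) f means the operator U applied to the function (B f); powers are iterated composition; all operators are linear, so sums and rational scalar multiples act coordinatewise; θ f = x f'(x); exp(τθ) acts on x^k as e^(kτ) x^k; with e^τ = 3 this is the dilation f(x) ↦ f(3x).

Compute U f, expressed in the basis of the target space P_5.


the image equals g(x) = -486x^5 - 486x^4 + (27/4)x^3 + 5

exp(τθ) x^k = e^(kτ) x^k; with e^τ = 3 this sends x^k to 3^k x^k
x^3 ↦ 27 x^3
x^4 ↦ 81 x^4
x^5 ↦ 243 x^5
applying this coordinatewise to f: exp(τθ) f = -486x^5 - 486x^4 + (27/4)x^3 + 5


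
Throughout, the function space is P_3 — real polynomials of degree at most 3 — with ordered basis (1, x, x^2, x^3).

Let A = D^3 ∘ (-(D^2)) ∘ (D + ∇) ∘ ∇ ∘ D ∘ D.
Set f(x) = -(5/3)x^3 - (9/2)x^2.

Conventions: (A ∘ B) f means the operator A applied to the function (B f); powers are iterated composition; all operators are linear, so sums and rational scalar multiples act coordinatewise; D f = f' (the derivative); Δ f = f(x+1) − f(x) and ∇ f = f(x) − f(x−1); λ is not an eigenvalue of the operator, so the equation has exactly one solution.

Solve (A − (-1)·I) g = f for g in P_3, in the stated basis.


write g with unknown coordinates in the stated basis and equate coefficients in (A − (-1)·I) g = f
solving from the highest basis element down gives g = -(5/3)x^3 - (9/2)x^2
check: A g = 0
so A g − (-1)·g = -(5/3)x^3 - (9/2)x^2 = f ✓

g(x) = -(5/3)x^3 - (9/2)x^2
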